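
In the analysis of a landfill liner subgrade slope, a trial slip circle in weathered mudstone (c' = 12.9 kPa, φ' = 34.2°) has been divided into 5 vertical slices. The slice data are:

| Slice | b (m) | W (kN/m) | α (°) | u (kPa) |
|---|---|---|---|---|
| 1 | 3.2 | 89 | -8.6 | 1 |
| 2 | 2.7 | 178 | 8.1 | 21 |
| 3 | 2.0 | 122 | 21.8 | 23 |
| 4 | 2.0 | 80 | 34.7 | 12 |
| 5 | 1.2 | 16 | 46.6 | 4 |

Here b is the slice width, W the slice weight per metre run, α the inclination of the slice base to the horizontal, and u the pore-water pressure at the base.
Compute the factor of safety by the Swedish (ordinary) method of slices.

FS = 3.22

Ordinary method of slices: FS = Σ[c'·Δl_i + (W_i cosα_i − u_i·Δl_i)·tanφ'] / Σ W_i sinα_i, with Δl_i = b_i / cosα_i.
Slice 1: Δl = 3.2/cos(-8.6°) = 3.236 m; N'_1 = 89·cos(-8.6°) − 1·3.236 = 84.8; c'Δl = 41.75; W sinα = -13.3
Slice 2: Δl = 2.7/cos8.1° = 2.727 m; N'_2 = 178·cos8.1° − 21·2.727 = 119.0; c'Δl = 35.18; W sinα = 25.1
Slice 3: Δl = 2.0/cos21.8° = 2.154 m; N'_3 = 122·cos21.8° − 23·2.154 = 63.7; c'Δl = 27.79; W sinα = 45.3
Slice 4: Δl = 2.0/cos34.7° = 2.433 m; N'_4 = 80·cos34.7° − 12·2.433 = 36.6; c'Δl = 31.38; W sinα = 45.5
Slice 5: Δl = 1.2/cos46.6° = 1.747 m; N'_5 = 16·cos46.6° − 4·1.747 = 4.0; c'Δl = 22.53; W sinα = 11.6
Σc'Δl = 158.6 kN/m; ΣN' = 308.0 kN/m; ΣW sinα = 114.2 kN/m
Resisting = 158.6 + 308.0·tan34.2° = 158.6 + 209.3 = 368.0 kN/m
FS = 368.0 / 114.2 = 3.221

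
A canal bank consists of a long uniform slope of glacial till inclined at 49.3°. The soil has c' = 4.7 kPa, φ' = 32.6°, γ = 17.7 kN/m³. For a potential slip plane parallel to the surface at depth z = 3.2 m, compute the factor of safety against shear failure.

For an infinite slope with a slip plane parallel to the surface (no pore pressure): FS = [c' + γz cos²β tanφ'] / [γz sinβ cosβ].
γz = 17.7·3.2 = 56.64 kN/m²
Numerator = 4.7 + 56.64·cos²49.3°·tan32.6° = 4.7 + 56.64·0.4252·0.6395 = 20.103 kPa
Denominator = 56.64·sin49.3°·cos49.3° = 56.64·0.7581·0.6521 = 28.002 kPa
FS = 20.103 / 28.002 = 0.718

FS = 0.72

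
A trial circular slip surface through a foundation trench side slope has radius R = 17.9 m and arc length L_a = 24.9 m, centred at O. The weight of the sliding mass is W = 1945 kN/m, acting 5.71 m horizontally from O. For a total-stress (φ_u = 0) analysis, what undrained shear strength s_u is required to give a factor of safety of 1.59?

s_u = 39.6 kPa

FS = s_u·L_a·R / (W·d), so s_u = FS·W·d / (L_a·R).
s_u = 1.59·1945·5.71 / (24.90·17.9) = 17658.5 / 445.71 = 39.62 kPa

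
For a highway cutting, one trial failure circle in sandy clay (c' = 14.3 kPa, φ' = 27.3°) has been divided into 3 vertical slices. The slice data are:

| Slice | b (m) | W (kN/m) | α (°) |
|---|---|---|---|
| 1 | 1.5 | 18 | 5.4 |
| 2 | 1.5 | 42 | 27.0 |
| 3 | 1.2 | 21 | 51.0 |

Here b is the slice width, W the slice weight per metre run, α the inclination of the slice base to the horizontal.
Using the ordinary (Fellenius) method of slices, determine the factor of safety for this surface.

FS = 2.92

Ordinary method of slices: FS = Σ[c'·Δl_i + (W_i cosα_i)·tanφ'] / Σ W_i sinα_i, with Δl_i = b_i / cosα_i.
Slice 1: Δl = 1.5/cos5.4° = 1.507 m; N'_1 = 18·cos5.4° = 17.9; c'Δl = 21.55; W sinα = 1.7
Slice 2: Δl = 1.5/cos27.0° = 1.683 m; N'_2 = 42·cos27.0° = 37.4; c'Δl = 24.07; W sinα = 19.1
Slice 3: Δl = 1.2/cos51.0° = 1.907 m; N'_3 = 21·cos51.0° = 13.2; c'Δl = 27.27; W sinα = 16.3
Σc'Δl = 72.9 kN/m; ΣN' = 68.6 kN/m; ΣW sinα = 37.1 kN/m
Resisting = 72.9 + 68.6·tan27.3° = 72.9 + 35.4 = 108.3 kN/m
FS = 108.3 / 37.1 = 2.920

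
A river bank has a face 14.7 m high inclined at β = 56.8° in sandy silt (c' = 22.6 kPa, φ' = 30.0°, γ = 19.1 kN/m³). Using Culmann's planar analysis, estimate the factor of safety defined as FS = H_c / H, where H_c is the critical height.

H_c = (4c'/γ) · sinβ cosφ' / [1 − cos(β − φ')]
    = (4·22.6/19.1) · sin56.8°·cos30.0° / [1 − cos26.8°]
    = 4.733 · 0.7247 / 0.1074 = 31.93 m
FS = H_c / H = 31.93 / 14.7 = 2.172

FS = 2.17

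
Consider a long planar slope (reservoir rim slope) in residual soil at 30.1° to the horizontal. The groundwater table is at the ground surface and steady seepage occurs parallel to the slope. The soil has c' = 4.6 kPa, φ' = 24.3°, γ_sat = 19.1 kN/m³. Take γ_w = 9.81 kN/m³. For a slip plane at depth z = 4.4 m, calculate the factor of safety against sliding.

With seepage parallel to the slope and the water table at the surface, the effective normal stress on the slip plane uses the buoyant unit weight γ' = γ_sat − γ_w while the driving shear stress uses γ_sat:
FS = [c' + γ' z cos²β tanφ'] / [γ_sat z sinβ cosβ]
γ' = 19.1 − 9.81 = 9.29 kN/m³
Numerator = 4.6 + 9.29·4.4·cos²30.1°·tan24.3° = 4.6 + 9.29·4.4·0.7485·0.4515 = 18.414 kPa
Denominator = 19.1·4.4·sin30.1°·cos30.1° = 19.1·4.4·0.5015·0.8652 = 36.464 kPa
FS = 18.414 / 36.464 = 0.505

FS = 0.51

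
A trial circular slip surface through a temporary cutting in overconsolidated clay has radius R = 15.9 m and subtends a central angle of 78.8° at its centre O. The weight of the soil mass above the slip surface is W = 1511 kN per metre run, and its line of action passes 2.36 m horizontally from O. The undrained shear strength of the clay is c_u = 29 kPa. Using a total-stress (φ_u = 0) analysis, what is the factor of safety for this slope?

FS = 2.83

Taking moments about the centre O, the resisting moment is provided by the undrained shear strength acting along the arc:
Arc length L_a = R·θ = 15.9·(78.8°·π/180) = 15.9·1.3753 = 21.87 m
M_R = c_u·L_a·R = 29·21.87·15.9 = 10083.1 kN·m/m
M_D = W·d = 1511·2.36 = 3566.0 kN·m/m
FS = M_R / M_D = 10083.1 / 3566.0 = 2.828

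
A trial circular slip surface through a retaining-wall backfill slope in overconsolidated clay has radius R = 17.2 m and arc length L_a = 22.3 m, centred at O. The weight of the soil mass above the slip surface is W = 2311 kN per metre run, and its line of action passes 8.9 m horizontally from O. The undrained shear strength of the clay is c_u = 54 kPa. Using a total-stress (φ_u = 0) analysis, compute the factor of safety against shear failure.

FS = 1.01

Taking moments about the centre O, the resisting moment is provided by the undrained shear strength acting along the arc:
M_R = c_u·L_a·R = 54·22.30·17.2 = 20712.2 kN·m/m
M_D = W·d = 2311·8.9 = 20567.9 kN·m/m
FS = M_R / M_D = 20712.2 / 20567.9 = 1.007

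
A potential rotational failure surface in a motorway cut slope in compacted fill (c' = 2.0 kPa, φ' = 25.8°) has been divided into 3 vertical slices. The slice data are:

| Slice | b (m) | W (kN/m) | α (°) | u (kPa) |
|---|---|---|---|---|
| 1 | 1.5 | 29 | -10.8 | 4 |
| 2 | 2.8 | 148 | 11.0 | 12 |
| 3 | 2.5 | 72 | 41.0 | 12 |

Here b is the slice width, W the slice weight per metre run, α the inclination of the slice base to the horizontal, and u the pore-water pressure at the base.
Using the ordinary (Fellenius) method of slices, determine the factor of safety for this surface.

FS = 1.24

Ordinary method of slices: FS = Σ[c'·Δl_i + (W_i cosα_i − u_i·Δl_i)·tanφ'] / Σ W_i sinα_i, with Δl_i = b_i / cosα_i.
Slice 1: Δl = 1.5/cos(-10.8°) = 1.527 m; N'_1 = 29·cos(-10.8°) − 4·1.527 = 22.4; c'Δl = 3.05; W sinα = -5.4
Slice 2: Δl = 2.8/cos11.0° = 2.852 m; N'_2 = 148·cos11.0° − 12·2.852 = 111.1; c'Δl = 5.70; W sinα = 28.2
Slice 3: Δl = 2.5/cos41.0° = 3.313 m; N'_3 = 72·cos41.0° − 12·3.313 = 14.6; c'Δl = 6.63; W sinα = 47.2
Σc'Δl = 15.4 kN/m; ΣN' = 148.0 kN/m; ΣW sinα = 70.0 kN/m
Resisting = 15.4 + 148.0·tan25.8° = 15.4 + 71.6 = 86.9 kN/m
FS = 86.9 / 70.0 = 1.241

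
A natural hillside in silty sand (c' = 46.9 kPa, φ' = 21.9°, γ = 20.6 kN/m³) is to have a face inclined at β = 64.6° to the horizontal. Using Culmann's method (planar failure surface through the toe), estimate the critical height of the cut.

Culmann's analysis gives the critical failure plane at α_cr = (β + φ')/2 = (64.6 + 21.9)/2 = 43.2°, and the critical height
H_c = (4c'/γ) · sinβ cosφ' / [1 − cos(β − φ')]
    = (4·46.9/20.6) · sin64.6°·cos21.9° / [1 − cos(42.7°)]
    = 9.107 · 0.9033·0.9278 / [1 − 0.7349]
    = 9.107 · 0.8381 / 0.2651
    = 28.79 m

H_c = 28.79 m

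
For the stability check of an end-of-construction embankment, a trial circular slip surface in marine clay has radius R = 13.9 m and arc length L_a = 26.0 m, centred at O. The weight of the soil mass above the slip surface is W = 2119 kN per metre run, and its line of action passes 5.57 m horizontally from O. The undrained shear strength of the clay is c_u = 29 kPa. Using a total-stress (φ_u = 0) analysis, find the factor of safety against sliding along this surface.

FS = 0.89

Taking moments about the centre O, the resisting moment is provided by the undrained shear strength acting along the arc:
M_R = c_u·L_a·R = 29·26.00·13.9 = 10480.6 kN·m/m
M_D = W·d = 2119·5.57 = 11802.8 kN·m/m
FS = M_R / M_D = 10480.6 / 11802.8 = 0.888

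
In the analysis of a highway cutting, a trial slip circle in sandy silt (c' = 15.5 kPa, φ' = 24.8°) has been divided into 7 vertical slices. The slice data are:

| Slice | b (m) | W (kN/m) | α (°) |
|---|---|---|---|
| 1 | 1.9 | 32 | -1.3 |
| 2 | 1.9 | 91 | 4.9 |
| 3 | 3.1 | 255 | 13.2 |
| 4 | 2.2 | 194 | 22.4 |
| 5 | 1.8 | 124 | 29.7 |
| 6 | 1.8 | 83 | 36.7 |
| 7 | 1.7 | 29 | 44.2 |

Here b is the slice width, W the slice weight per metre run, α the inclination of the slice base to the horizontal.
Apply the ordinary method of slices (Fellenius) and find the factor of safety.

FS = 2.19

Ordinary method of slices: FS = Σ[c'·Δl_i + (W_i cosα_i)·tanφ'] / Σ W_i sinα_i, with Δl_i = b_i / cosα_i.
Slice 1: Δl = 1.9/cos(-1.3°) = 1.900 m; N'_1 = 32·cos(-1.3°) = 32.0; c'Δl = 29.46; W sinα = -0.7
Slice 2: Δl = 1.9/cos4.9° = 1.907 m; N'_2 = 91·cos4.9° = 90.7; c'Δl = 29.56; W sinα = 7.8
Slice 3: Δl = 3.1/cos13.2° = 3.184 m; N'_3 = 255·cos13.2° = 248.3; c'Δl = 49.35; W sinα = 58.2
Slice 4: Δl = 2.2/cos22.4° = 2.380 m; N'_4 = 194·cos22.4° = 179.4; c'Δl = 36.88; W sinα = 73.9
Slice 5: Δl = 1.8/cos29.7° = 2.072 m; N'_5 = 124·cos29.7° = 107.7; c'Δl = 32.12; W sinα = 61.4
Slice 6: Δl = 1.8/cos36.7° = 2.245 m; N'_6 = 83·cos36.7° = 66.5; c'Δl = 34.80; W sinα = 49.6
Slice 7: Δl = 1.7/cos44.2° = 2.371 m; N'_7 = 29·cos44.2° = 20.8; c'Δl = 36.75; W sinα = 20.2
Σc'Δl = 248.9 kN/m; ΣN' = 745.3 kN/m; ΣW sinα = 270.5 kN/m
Resisting = 248.9 + 745.3·tan24.8° = 248.9 + 344.4 = 593.3 kN/m
FS = 593.3 / 270.5 = 2.194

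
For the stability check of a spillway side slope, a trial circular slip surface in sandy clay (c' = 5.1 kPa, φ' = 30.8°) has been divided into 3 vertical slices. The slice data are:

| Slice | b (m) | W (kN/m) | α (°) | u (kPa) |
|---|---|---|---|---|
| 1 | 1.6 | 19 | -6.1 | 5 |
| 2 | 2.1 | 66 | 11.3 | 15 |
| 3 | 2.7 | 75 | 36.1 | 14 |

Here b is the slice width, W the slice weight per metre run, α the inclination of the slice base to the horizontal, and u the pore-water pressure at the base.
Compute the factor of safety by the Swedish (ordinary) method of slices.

Ordinary method of slices: FS = Σ[c'·Δl_i + (W_i cosα_i − u_i·Δl_i)·tanφ'] / Σ W_i sinα_i, with Δl_i = b_i / cosα_i.
Slice 1: Δl = 1.6/cos(-6.1°) = 1.609 m; N'_1 = 19·cos(-6.1°) − 5·1.609 = 10.8; c'Δl = 8.21; W sinα = -2.0
Slice 2: Δl = 2.1/cos11.3° = 2.142 m; N'_2 = 66·cos11.3° − 15·2.142 = 32.6; c'Δl = 10.92; W sinα = 12.9
Slice 3: Δl = 2.7/cos36.1° = 3.342 m; N'_3 = 75·cos36.1° − 14·3.342 = 13.8; c'Δl = 17.04; W sinα = 44.2
Σc'Δl = 36.2 kN/m; ΣN' = 57.3 kN/m; ΣW sinα = 55.1 kN/m
Resisting = 36.2 + 57.3·tan30.8° = 36.2 + 34.1 = 70.3 kN/m
FS = 70.3 / 55.1 = 1.276

FS = 1.28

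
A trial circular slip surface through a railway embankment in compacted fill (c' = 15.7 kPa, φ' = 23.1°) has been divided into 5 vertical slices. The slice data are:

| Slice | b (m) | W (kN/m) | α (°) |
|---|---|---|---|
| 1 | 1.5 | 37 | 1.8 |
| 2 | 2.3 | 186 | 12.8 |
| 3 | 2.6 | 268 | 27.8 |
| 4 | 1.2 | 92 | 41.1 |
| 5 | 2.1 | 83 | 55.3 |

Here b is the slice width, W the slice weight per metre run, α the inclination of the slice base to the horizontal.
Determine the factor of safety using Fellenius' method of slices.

Ordinary method of slices: FS = Σ[c'·Δl_i + (W_i cosα_i)·tanφ'] / Σ W_i sinα_i, with Δl_i = b_i / cosα_i.
Slice 1: Δl = 1.5/cos1.8° = 1.501 m; N'_1 = 37·cos1.8° = 37.0; c'Δl = 23.56; W sinα = 1.2
Slice 2: Δl = 2.3/cos12.8° = 2.359 m; N'_2 = 186·cos12.8° = 181.4; c'Δl = 37.03; W sinα = 41.2
Slice 3: Δl = 2.6/cos27.8° = 2.939 m; N'_3 = 268·cos27.8° = 237.1; c'Δl = 46.15; W sinα = 125.0
Slice 4: Δl = 1.2/cos41.1° = 1.592 m; N'_4 = 92·cos41.1° = 69.3; c'Δl = 25.00; W sinα = 60.5
Slice 5: Δl = 2.1/cos55.3° = 3.689 m; N'_5 = 83·cos55.3° = 47.3; c'Δl = 57.92; W sinα = 68.2
Σc'Δl = 189.7 kN/m; ΣN' = 572.0 kN/m; ΣW sinα = 296.1 kN/m
Resisting = 189.7 + 572.0·tan23.1° = 189.7 + 244.0 = 433.6 kN/m
FS = 433.6 / 296.1 = 1.465

FS = 1.46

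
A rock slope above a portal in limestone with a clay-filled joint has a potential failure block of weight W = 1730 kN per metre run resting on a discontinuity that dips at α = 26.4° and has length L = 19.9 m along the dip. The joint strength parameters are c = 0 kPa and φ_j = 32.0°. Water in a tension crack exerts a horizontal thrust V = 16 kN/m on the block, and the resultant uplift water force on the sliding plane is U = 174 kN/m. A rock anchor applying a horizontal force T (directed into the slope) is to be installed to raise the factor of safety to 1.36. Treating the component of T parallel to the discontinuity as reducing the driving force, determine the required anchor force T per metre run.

T = 141 kN/m

Resolving forces along and normal to the sliding plane, with the horizontal anchor force T adding T·sinα to the effective normal force and T·cosα acting up the plane against the driving force:
FS = [cL + (W cosα − U − V sinα + T sinα) tanφ_j] / [W sinα + V cosα − T cosα]
Without the anchor: N' = 1368.5 kN/m, driving T_d = 783.6 kN/m, resisting R = 0·19.9 + 1368.5·tan32.0° = 855.1 kN/m, FS = 1.09.
Setting FS = 1.36 and solving for T:
1.36·(783.6 − T cos26.4°) = 855.1 + T sin26.4°·tan32.0°
T·(sin26.4°·tan32.0° + 1.36·cos26.4°) = 1.36·783.6 − 855.1
T·(0.4446·0.6249 + 1.36·0.8957) = 1065.6 − 855.1 = 210.5
T·1.4960 = 210.5
T = 140.7 kN/m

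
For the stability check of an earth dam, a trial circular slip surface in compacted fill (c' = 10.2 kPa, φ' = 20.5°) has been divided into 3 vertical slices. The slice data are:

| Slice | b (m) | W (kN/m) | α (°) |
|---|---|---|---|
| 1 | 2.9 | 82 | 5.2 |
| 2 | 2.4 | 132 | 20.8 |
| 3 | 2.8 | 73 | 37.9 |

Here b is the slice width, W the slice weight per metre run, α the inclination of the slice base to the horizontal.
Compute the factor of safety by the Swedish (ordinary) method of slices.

FS = 1.92

Ordinary method of slices: FS = Σ[c'·Δl_i + (W_i cosα_i)·tanφ'] / Σ W_i sinα_i, with Δl_i = b_i / cosα_i.
Slice 1: Δl = 2.9/cos5.2° = 2.912 m; N'_1 = 82·cos5.2° = 81.7; c'Δl = 29.70; W sinα = 7.4
Slice 2: Δl = 2.4/cos20.8° = 2.567 m; N'_2 = 132·cos20.8° = 123.4; c'Δl = 26.19; W sinα = 46.9
Slice 3: Δl = 2.8/cos37.9° = 3.548 m; N'_3 = 73·cos37.9° = 57.6; c'Δl = 36.19; W sinα = 44.8
Σc'Δl = 92.1 kN/m; ΣN' = 262.7 kN/m; ΣW sinα = 99.1 kN/m
Resisting = 92.1 + 262.7·tan20.5° = 92.1 + 98.2 = 190.3 kN/m
FS = 190.3 / 99.1 = 1.919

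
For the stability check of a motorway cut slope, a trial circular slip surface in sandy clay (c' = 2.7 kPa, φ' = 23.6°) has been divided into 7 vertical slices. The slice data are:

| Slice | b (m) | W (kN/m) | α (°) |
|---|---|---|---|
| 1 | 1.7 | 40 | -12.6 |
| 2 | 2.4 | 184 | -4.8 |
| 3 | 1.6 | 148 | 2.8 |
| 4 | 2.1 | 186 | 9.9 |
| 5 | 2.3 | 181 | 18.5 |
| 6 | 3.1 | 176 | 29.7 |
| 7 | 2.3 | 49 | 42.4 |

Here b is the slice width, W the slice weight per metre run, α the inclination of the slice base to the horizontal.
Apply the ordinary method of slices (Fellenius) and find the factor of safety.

FS = 2.31

Ordinary method of slices: FS = Σ[c'·Δl_i + (W_i cosα_i)·tanφ'] / Σ W_i sinα_i, with Δl_i = b_i / cosα_i.
Slice 1: Δl = 1.7/cos(-12.6°) = 1.742 m; N'_1 = 40·cos(-12.6°) = 39.0; c'Δl = 4.70; W sinα = -8.7
Slice 2: Δl = 2.4/cos(-4.8°) = 2.408 m; N'_2 = 184·cos(-4.8°) = 183.4; c'Δl = 6.50; W sinα = -15.4
Slice 3: Δl = 1.6/cos2.8° = 1.602 m; N'_3 = 148·cos2.8° = 147.8; c'Δl = 4.33; W sinα = 7.2
Slice 4: Δl = 2.1/cos9.9° = 2.132 m; N'_4 = 186·cos9.9° = 183.2; c'Δl = 5.76; W sinα = 32.0
Slice 5: Δl = 2.3/cos18.5° = 2.425 m; N'_5 = 181·cos18.5° = 171.6; c'Δl = 6.55; W sinα = 57.4
Slice 6: Δl = 3.1/cos29.7° = 3.569 m; N'_6 = 176·cos29.7° = 152.9; c'Δl = 9.64; W sinα = 87.2
Slice 7: Δl = 2.3/cos42.4° = 3.115 m; N'_7 = 49·cos42.4° = 36.2; c'Δl = 8.41; W sinα = 33.0
Σc'Δl = 45.9 kN/m; ΣN' = 914.2 kN/m; ΣW sinα = 192.8 kN/m
Resisting = 45.9 + 914.2·tan23.6° = 45.9 + 399.4 = 445.3 kN/m
FS = 445.3 / 192.8 = 2.310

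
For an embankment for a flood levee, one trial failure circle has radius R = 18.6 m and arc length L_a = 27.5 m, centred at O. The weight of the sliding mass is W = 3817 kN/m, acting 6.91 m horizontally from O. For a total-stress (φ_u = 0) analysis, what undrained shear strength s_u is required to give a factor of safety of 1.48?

FS = s_u·L_a·R / (W·d), so s_u = FS·W·d / (L_a·R).
s_u = 1.48·3817·6.91 / (27.50·18.6) = 39035.7 / 511.50 = 76.32 kPa

s_u = 76.3 kPa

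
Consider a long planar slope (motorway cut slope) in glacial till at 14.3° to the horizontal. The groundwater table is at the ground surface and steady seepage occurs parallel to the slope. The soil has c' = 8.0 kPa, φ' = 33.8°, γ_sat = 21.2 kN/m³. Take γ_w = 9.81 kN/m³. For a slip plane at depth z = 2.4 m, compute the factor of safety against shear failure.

With seepage parallel to the slope and the water table at the surface, the effective normal stress on the slip plane uses the buoyant unit weight γ' = γ_sat − γ_w while the driving shear stress uses γ_sat:
FS = [c' + γ' z cos²β tanφ'] / [γ_sat z sinβ cosβ]
γ' = 21.2 − 9.81 = 11.39 kN/m³
Numerator = 8.0 + 11.39·2.4·cos²14.3°·tan33.8° = 8.0 + 11.39·2.4·0.9390·0.6694 = 25.183 kPa
Denominator = 21.2·2.4·sin14.3°·cos14.3° = 21.2·2.4·0.2470·0.9690 = 12.178 kPa
FS = 25.183 / 12.178 = 2.068

FS = 2.07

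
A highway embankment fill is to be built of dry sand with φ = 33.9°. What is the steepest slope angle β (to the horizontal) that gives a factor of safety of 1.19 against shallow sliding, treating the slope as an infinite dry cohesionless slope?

β = 29.5°

For an infinite dry cohesionless slope FS = tanφ/tanβ, so tanβ = tanφ / FS.
tanβ = tan33.9° / 1.19 = 0.6720 / 1.19 = 0.5647
β = arctan(0.5647) = 29.45°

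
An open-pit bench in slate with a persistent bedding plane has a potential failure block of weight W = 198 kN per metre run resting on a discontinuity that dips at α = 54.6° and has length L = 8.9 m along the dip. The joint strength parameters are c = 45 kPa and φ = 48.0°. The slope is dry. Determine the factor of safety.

Resolving the block weight along and normal to the plane and applying the Mohr–Coulomb strength on the joint:
N' = W cosα = 198·cos54.6° = 114.7 kN/m
Driving force T = W sinα = 198·sin54.6° = 161.4 kN/m
Resisting force R = c·L + N'·tanφ = 45·8.9 + 114.7·tan48.0° = 400.5 + 127.4 = 527.9 kN/m
FS = R / T = 527.9 / 161.4 = 3.271

FS = 3.27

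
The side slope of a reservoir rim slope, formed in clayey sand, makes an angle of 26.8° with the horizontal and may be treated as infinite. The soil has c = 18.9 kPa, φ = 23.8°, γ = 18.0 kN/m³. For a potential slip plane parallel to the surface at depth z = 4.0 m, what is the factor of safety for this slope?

FS = 1.53

For an infinite slope with a slip plane parallel to the surface (no pore pressure): FS = [c + γz cos²β tanφ] / [γz sinβ cosβ].
γz = 18.0·4.0 = 72.00 kN/m²
Numerator = 18.9 + 72.00·cos²26.8°·tan23.8° = 18.9 + 72.00·0.7967·0.4411 = 44.200 kPa
Denominator = 72.00·sin26.8°·cos26.8° = 72.00·0.4509·0.8926 = 28.976 kPa
FS = 44.200 / 28.976 = 1.525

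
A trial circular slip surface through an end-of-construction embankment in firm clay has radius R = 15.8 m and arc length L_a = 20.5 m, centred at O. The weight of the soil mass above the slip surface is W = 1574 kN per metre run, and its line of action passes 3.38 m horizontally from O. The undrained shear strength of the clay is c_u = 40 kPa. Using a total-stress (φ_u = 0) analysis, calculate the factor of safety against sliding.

FS = 2.44

Taking moments about the centre O, the resisting moment is provided by the undrained shear strength acting along the arc:
M_R = c_u·L_a·R = 40·20.50·15.8 = 12956.0 kN·m/m
M_D = W·d = 1574·3.38 = 5320.1 kN·m/m
FS = M_R / M_D = 12956.0 / 5320.1 = 2.435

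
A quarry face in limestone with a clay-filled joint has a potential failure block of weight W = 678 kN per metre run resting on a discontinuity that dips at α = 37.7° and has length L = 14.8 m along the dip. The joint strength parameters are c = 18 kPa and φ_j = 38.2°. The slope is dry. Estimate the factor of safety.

FS = 1.66

Resolving the block weight along and normal to the plane and applying the Mohr–Coulomb strength on the joint:
N' = W cosα = 678·cos37.7° = 536.4 kN/m
Driving force T = W sinα = 678·sin37.7° = 414.6 kN/m
Resisting force R = c·L + N'·tanφ_j = 18·14.8 + 536.4·tan38.2° = 266.4 + 422.1 = 688.5 kN/m
FS = R / T = 688.5 / 414.6 = 1.661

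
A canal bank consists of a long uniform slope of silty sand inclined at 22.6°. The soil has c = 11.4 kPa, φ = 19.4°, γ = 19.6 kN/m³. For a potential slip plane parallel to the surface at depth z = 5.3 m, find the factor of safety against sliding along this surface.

FS = 1.16

For an infinite slope with a slip plane parallel to the surface (no pore pressure): FS = [c + γz cos²β tanφ] / [γz sinβ cosβ].
γz = 19.6·5.3 = 103.88 kN/m²
Numerator = 11.4 + 103.88·cos²22.6°·tan19.4° = 11.4 + 103.88·0.8523·0.3522 = 42.579 kPa
Denominator = 103.88·sin22.6°·cos22.6° = 103.88·0.3843·0.9232 = 36.855 kPa
FS = 42.579 / 36.855 = 1.155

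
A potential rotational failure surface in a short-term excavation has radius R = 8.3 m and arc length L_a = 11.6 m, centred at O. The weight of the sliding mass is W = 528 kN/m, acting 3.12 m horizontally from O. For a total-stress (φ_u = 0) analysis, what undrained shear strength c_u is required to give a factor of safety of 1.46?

FS = c_u·L_a·R / (W·d), so c_u = FS·W·d / (L_a·R).
c_u = 1.46·528·3.12 / (11.60·8.3) = 2405.1 / 96.28 = 24.98 kPa

c_u = 25.0 kPa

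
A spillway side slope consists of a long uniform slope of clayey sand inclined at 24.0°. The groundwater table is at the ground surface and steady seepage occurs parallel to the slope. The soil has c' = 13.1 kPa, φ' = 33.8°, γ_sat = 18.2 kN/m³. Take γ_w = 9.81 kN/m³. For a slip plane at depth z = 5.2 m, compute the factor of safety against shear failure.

FS = 1.07

With seepage parallel to the slope and the water table at the surface, the effective normal stress on the slip plane uses the buoyant unit weight γ' = γ_sat − γ_w while the driving shear stress uses γ_sat:
FS = [c' + γ' z cos²β tanφ'] / [γ_sat z sinβ cosβ]
γ' = 18.2 − 9.81 = 8.39 kN/m³
Numerator = 13.1 + 8.39·5.2·cos²24.0°·tan33.8° = 13.1 + 8.39·5.2·0.8346·0.6694 = 37.475 kPa
Denominator = 18.2·5.2·sin24.0°·cos24.0° = 18.2·5.2·0.4067·0.9135 = 35.166 kPa
FS = 37.475 / 35.166 = 1.066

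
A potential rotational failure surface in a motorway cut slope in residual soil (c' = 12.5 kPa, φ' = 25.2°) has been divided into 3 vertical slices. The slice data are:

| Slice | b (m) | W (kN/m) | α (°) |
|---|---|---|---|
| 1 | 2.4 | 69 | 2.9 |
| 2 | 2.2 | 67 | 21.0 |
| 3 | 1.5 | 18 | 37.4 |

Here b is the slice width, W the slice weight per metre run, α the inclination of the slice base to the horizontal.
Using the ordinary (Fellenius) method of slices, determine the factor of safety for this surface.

Ordinary method of slices: FS = Σ[c'·Δl_i + (W_i cosα_i)·tanφ'] / Σ W_i sinα_i, with Δl_i = b_i / cosα_i.
Slice 1: Δl = 2.4/cos2.9° = 2.403 m; N'_1 = 69·cos2.9° = 68.9; c'Δl = 30.04; W sinα = 3.5
Slice 2: Δl = 2.2/cos21.0° = 2.357 m; N'_2 = 67·cos21.0° = 62.5; c'Δl = 29.46; W sinα = 24.0
Slice 3: Δl = 1.5/cos37.4° = 1.888 m; N'_3 = 18·cos37.4° = 14.3; c'Δl = 23.60; W sinα = 10.9
Σc'Δl = 83.1 kN/m; ΣN' = 145.8 kN/m; ΣW sinα = 38.4 kN/m
Resisting = 83.1 + 145.8·tan25.2° = 83.1 + 68.6 = 151.7 kN/m
FS = 151.7 / 38.4 = 3.947

FS = 3.95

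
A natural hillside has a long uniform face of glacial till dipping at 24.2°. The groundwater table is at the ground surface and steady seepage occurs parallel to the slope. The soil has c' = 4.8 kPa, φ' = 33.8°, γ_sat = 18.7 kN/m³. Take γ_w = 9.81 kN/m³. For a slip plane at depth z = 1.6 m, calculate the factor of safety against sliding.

With seepage parallel to the slope and the water table at the surface, the effective normal stress on the slip plane uses the buoyant unit weight γ' = γ_sat − γ_w while the driving shear stress uses γ_sat:
FS = [c' + γ' z cos²β tanφ'] / [γ_sat z sinβ cosβ]
γ' = 18.7 − 9.81 = 8.89 kN/m³
Numerator = 4.8 + 8.89·1.6·cos²24.2°·tan33.8° = 4.8 + 8.89·1.6·0.8320·0.6694 = 12.722 kPa
Denominator = 18.7·1.6·sin24.2°·cos24.2° = 18.7·1.6·0.4099·0.9121 = 11.187 kPa
FS = 12.722 / 11.187 = 1.137

FS = 1.14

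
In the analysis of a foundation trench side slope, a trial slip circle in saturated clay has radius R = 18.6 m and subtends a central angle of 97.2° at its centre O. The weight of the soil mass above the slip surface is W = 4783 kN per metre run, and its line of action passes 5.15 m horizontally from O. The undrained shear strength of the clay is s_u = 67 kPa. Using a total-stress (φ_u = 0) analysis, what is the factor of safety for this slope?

FS = 1.60

Taking moments about the centre O, the resisting moment is provided by the undrained shear strength acting along the arc:
Arc length L_a = R·θ = 18.6·(97.2°·π/180) = 18.6·1.6965 = 31.55 m
M_R = s_u·L_a·R = 67·31.55·18.6 = 39322.8 kN·m/m
M_D = W·d = 4783·5.15 = 24632.5 kN·m/m
FS = M_R / M_D = 39322.8 / 24632.5 = 1.596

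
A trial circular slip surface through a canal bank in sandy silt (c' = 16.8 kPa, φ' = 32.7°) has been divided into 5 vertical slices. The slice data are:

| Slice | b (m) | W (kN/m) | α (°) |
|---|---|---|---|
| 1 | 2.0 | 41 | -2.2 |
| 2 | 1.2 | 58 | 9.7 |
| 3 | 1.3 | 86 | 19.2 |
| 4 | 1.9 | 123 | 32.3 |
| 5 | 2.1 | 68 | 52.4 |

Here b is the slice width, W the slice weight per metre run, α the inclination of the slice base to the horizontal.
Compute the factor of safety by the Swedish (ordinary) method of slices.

FS = 2.44

Ordinary method of slices: FS = Σ[c'·Δl_i + (W_i cosα_i)·tanφ'] / Σ W_i sinα_i, with Δl_i = b_i / cosα_i.
Slice 1: Δl = 2.0/cos(-2.2°) = 2.001 m; N'_1 = 41·cos(-2.2°) = 41.0; c'Δl = 33.62; W sinα = -1.6
Slice 2: Δl = 1.2/cos9.7° = 1.217 m; N'_2 = 58·cos9.7° = 57.2; c'Δl = 20.45; W sinα = 9.8
Slice 3: Δl = 1.3/cos19.2° = 1.377 m; N'_3 = 86·cos19.2° = 81.2; c'Δl = 23.13; W sinα = 28.3
Slice 4: Δl = 1.9/cos32.3° = 2.248 m; N'_4 = 123·cos32.3° = 104.0; c'Δl = 37.76; W sinα = 65.7
Slice 5: Δl = 2.1/cos52.4° = 3.442 m; N'_5 = 68·cos52.4° = 41.5; c'Δl = 57.82; W sinα = 53.9
Σc'Δl = 172.8 kN/m; ΣN' = 324.8 kN/m; ΣW sinα = 156.1 kN/m
Resisting = 172.8 + 324.8·tan32.7° = 172.8 + 208.5 = 381.3 kN/m
FS = 381.3 / 156.1 = 2.443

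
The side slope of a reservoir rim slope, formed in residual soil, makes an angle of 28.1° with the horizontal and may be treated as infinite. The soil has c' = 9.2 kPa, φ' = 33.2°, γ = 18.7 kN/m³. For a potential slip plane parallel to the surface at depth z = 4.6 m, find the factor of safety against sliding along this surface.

FS = 1.48

For an infinite slope with a slip plane parallel to the surface (no pore pressure): FS = [c' + γz cos²β tanφ'] / [γz sinβ cosβ].
γz = 18.7·4.6 = 86.02 kN/m²
Numerator = 9.2 + 86.02·cos²28.1°·tan33.2° = 9.2 + 86.02·0.7781·0.6544 = 53.002 kPa
Denominator = 86.02·sin28.1°·cos28.1° = 86.02·0.4710·0.8821 = 35.741 kPa
FS = 53.002 / 35.741 = 1.483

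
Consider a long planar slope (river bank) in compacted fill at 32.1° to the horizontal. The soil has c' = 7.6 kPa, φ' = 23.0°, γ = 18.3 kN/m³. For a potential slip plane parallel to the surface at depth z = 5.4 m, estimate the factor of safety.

For an infinite slope with a slip plane parallel to the surface (no pore pressure): FS = [c' + γz cos²β tanφ'] / [γz sinβ cosβ].
γz = 18.3·5.4 = 98.82 kN/m²
Numerator = 7.6 + 98.82·cos²32.1°·tan23.0° = 7.6 + 98.82·0.7176·0.4245 = 37.702 kPa
Denominator = 98.82·sin32.1°·cos32.1° = 98.82·0.5314·0.8471 = 44.485 kPa
FS = 37.702 / 44.485 = 0.848

FS = 0.85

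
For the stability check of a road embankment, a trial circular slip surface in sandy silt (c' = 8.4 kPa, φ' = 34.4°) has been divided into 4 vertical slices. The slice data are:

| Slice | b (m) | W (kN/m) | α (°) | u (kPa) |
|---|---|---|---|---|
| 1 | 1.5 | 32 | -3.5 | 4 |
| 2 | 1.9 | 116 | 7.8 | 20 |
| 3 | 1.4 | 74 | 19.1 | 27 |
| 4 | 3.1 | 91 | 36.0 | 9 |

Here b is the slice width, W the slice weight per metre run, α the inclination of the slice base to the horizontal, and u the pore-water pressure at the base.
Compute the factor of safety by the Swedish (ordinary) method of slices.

Ordinary method of slices: FS = Σ[c'·Δl_i + (W_i cosα_i − u_i·Δl_i)·tanφ'] / Σ W_i sinα_i, with Δl_i = b_i / cosα_i.
Slice 1: Δl = 1.5/cos(-3.5°) = 1.503 m; N'_1 = 32·cos(-3.5°) − 4·1.503 = 25.9; c'Δl = 12.62; W sinα = -2.0
Slice 2: Δl = 1.9/cos7.8° = 1.918 m; N'_2 = 116·cos7.8° − 20·1.918 = 76.6; c'Δl = 16.11; W sinα = 15.7
Slice 3: Δl = 1.4/cos19.1° = 1.482 m; N'_3 = 74·cos19.1° − 27·1.482 = 29.9; c'Δl = 12.45; W sinα = 24.2
Slice 4: Δl = 3.1/cos36.0° = 3.832 m; N'_4 = 91·cos36.0° − 9·3.832 = 39.1; c'Δl = 32.19; W sinα = 53.5
Σc'Δl = 73.4 kN/m; ΣN' = 171.6 kN/m; ΣW sinα = 91.5 kN/m
Resisting = 73.4 + 171.6·tan34.4° = 73.4 + 117.5 = 190.8 kN/m
FS = 190.8 / 91.5 = 2.086

FS = 2.09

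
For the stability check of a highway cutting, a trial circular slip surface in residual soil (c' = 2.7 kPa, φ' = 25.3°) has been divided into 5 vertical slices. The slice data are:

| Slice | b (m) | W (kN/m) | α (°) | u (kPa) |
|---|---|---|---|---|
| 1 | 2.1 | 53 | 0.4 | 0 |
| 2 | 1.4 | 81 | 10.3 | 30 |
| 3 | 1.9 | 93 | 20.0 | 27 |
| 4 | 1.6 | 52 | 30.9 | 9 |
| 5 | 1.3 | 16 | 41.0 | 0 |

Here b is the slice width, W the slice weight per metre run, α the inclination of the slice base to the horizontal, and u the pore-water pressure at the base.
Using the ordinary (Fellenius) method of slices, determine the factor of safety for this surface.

Ordinary method of slices: FS = Σ[c'·Δl_i + (W_i cosα_i − u_i·Δl_i)·tanφ'] / Σ W_i sinα_i, with Δl_i = b_i / cosα_i.
Slice 1: Δl = 2.1/cos0.4° = 2.100 m; N'_1 = 53·cos0.4° − 0·2.100 = 53.0; c'Δl = 5.67; W sinα = 0.4
Slice 2: Δl = 1.4/cos10.3° = 1.423 m; N'_2 = 81·cos10.3° − 30·1.423 = 37.0; c'Δl = 3.84; W sinα = 14.5
Slice 3: Δl = 1.9/cos20.0° = 2.022 m; N'_3 = 93·cos20.0° − 27·2.022 = 32.8; c'Δl = 5.46; W sinα = 31.8
Slice 4: Δl = 1.6/cos30.9° = 1.865 m; N'_4 = 52·cos30.9° − 9·1.865 = 27.8; c'Δl = 5.03; W sinα = 26.7
Slice 5: Δl = 1.3/cos41.0° = 1.723 m; N'_5 = 16·cos41.0° − 0·1.723 = 12.1; c'Δl = 4.65; W sinα = 10.5
Σc'Δl = 24.7 kN/m; ΣN' = 162.7 kN/m; ΣW sinα = 83.9 kN/m
Resisting = 24.7 + 162.7·tan25.3° = 24.7 + 76.9 = 101.6 kN/m
FS = 101.6 / 83.9 = 1.211

FS = 1.21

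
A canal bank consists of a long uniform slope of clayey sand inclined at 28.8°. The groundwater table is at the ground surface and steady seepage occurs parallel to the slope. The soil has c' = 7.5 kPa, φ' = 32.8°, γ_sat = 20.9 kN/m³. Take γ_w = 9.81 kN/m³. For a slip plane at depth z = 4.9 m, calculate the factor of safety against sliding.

With seepage parallel to the slope and the water table at the surface, the effective normal stress on the slip plane uses the buoyant unit weight γ' = γ_sat − γ_w while the driving shear stress uses γ_sat:
FS = [c' + γ' z cos²β tanφ'] / [γ_sat z sinβ cosβ]
γ' = 20.9 − 9.81 = 11.09 kN/m³
Numerator = 7.5 + 11.09·4.9·cos²28.8°·tan32.8° = 7.5 + 11.09·4.9·0.7679·0.6445 = 34.393 kPa
Denominator = 20.9·4.9·sin28.8°·cos28.8° = 20.9·4.9·0.4818·0.8763 = 43.234 kPa
FS = 34.393 / 43.234 = 0.796

FS = 0.80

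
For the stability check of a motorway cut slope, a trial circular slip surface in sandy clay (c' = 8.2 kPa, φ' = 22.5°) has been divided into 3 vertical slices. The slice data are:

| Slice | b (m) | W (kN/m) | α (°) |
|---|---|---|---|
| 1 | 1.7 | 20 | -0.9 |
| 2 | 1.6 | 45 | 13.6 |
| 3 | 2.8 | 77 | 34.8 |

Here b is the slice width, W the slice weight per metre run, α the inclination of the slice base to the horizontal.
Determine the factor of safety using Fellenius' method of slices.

Ordinary method of slices: FS = Σ[c'·Δl_i + (W_i cosα_i)·tanφ'] / Σ W_i sinα_i, with Δl_i = b_i / cosα_i.
Slice 1: Δl = 1.7/cos(-0.9°) = 1.700 m; N'_1 = 20·cos(-0.9°) = 20.0; c'Δl = 13.94; W sinα = -0.3
Slice 2: Δl = 1.6/cos13.6° = 1.646 m; N'_2 = 45·cos13.6° = 43.7; c'Δl = 13.50; W sinα = 10.6
Slice 3: Δl = 2.8/cos34.8° = 3.410 m; N'_3 = 77·cos34.8° = 63.2; c'Δl = 27.96; W sinα = 43.9
Σc'Δl = 55.4 kN/m; ΣN' = 127.0 kN/m; ΣW sinα = 54.2 kN/m
Resisting = 55.4 + 127.0·tan22.5° = 55.4 + 52.6 = 108.0 kN/m
FS = 108.0 / 54.2 = 1.992

FS = 1.99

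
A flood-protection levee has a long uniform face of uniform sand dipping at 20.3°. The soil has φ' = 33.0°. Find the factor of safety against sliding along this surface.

FS = 1.76

For a dry cohesionless infinite slope the factor of safety is FS = tanφ' / tanβ.
FS = tan33.0° / tan20.3° = 0.6494 / 0.3699 = 1.756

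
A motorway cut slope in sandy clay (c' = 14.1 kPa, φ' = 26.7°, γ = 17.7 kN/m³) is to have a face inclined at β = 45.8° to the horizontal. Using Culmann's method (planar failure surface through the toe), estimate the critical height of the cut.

H_c = 37.07 m

Culmann's analysis gives the critical failure plane at α_cr = (β + φ')/2 = (45.8 + 26.7)/2 = 36.2°, and the critical height
H_c = (4c'/γ) · sinβ cosφ' / [1 − cos(β − φ')]
    = (4·14.1/17.7) · sin45.8°·cos26.7° / [1 − cos(19.1°)]
    = 3.186 · 0.7169·0.8934 / [1 − 0.9449]
    = 3.186 · 0.6405 / 0.0551
    = 37.07 m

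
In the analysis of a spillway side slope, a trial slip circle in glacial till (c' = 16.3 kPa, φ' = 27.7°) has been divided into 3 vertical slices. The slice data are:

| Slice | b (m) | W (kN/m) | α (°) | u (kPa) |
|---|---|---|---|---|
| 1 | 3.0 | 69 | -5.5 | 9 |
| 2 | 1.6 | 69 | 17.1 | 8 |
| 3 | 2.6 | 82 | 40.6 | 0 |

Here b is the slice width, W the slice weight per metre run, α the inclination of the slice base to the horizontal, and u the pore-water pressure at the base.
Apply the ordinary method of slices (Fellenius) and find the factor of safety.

FS = 3.20

Ordinary method of slices: FS = Σ[c'·Δl_i + (W_i cosα_i − u_i·Δl_i)·tanφ'] / Σ W_i sinα_i, with Δl_i = b_i / cosα_i.
Slice 1: Δl = 3.0/cos(-5.5°) = 3.014 m; N'_1 = 69·cos(-5.5°) − 9·3.014 = 41.6; c'Δl = 49.13; W sinα = -6.6
Slice 2: Δl = 1.6/cos17.1° = 1.674 m; N'_2 = 69·cos17.1° − 8·1.674 = 52.6; c'Δl = 27.29; W sinα = 20.3
Slice 3: Δl = 2.6/cos40.6° = 3.424 m; N'_3 = 82·cos40.6° − 0·3.424 = 62.3; c'Δl = 55.82; W sinα = 53.4
Σc'Δl = 132.2 kN/m; ΣN' = 156.4 kN/m; ΣW sinα = 67.0 kN/m
Resisting = 132.2 + 156.4·tan27.7° = 132.2 + 82.1 = 214.3 kN/m
FS = 214.3 / 67.0 = 3.197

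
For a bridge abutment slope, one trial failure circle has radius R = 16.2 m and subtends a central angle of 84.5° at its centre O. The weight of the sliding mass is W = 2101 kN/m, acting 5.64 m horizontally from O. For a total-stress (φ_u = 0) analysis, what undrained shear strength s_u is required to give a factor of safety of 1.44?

s_u = 44.1 kPa

FS = s_u·L_a·R / (W·d), so s_u = FS·W·d / (L_a·R).
Arc length L_a = R·θ = 16.2·(84.5°·π/180) = 16.2·1.4748 = 23.89 m
s_u = 1.44·2101·5.64 / (23.89·16.2) = 17063.5 / 387.05 = 44.09 kPa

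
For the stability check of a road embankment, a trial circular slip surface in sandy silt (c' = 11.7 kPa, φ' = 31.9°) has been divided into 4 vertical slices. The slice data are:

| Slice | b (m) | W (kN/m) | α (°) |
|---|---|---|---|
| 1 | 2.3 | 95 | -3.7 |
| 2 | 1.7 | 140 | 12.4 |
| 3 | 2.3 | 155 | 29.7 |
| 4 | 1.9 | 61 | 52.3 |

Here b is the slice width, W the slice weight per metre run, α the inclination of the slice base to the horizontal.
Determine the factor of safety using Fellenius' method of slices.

FS = 2.46

Ordinary method of slices: FS = Σ[c'·Δl_i + (W_i cosα_i)·tanφ'] / Σ W_i sinα_i, with Δl_i = b_i / cosα_i.
Slice 1: Δl = 2.3/cos(-3.7°) = 2.305 m; N'_1 = 95·cos(-3.7°) = 94.8; c'Δl = 26.97; W sinα = -6.1
Slice 2: Δl = 1.7/cos12.4° = 1.741 m; N'_2 = 140·cos12.4° = 136.7; c'Δl = 20.37; W sinα = 30.1
Slice 3: Δl = 2.3/cos29.7° = 2.648 m; N'_3 = 155·cos29.7° = 134.6; c'Δl = 30.98; W sinα = 76.8
Slice 4: Δl = 1.9/cos52.3° = 3.107 m; N'_4 = 61·cos52.3° = 37.3; c'Δl = 36.35; W sinα = 48.3
Σc'Δl = 114.7 kN/m; ΣN' = 403.5 kN/m; ΣW sinα = 149.0 kN/m
Resisting = 114.7 + 403.5·tan31.9° = 114.7 + 251.1 = 365.8 kN/m
FS = 365.8 / 149.0 = 2.455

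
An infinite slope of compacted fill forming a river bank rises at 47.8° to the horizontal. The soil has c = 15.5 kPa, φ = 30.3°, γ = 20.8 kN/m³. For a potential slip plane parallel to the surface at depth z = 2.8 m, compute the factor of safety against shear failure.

FS = 1.06

For an infinite slope with a slip plane parallel to the surface (no pore pressure): FS = [c + γz cos²β tanφ] / [γz sinβ cosβ].
γz = 20.8·2.8 = 58.24 kN/m²
Numerator = 15.5 + 58.24·cos²47.8°·tan30.3° = 15.5 + 58.24·0.4512·0.5844 = 30.856 kPa
Denominator = 58.24·sin47.8°·cos47.8° = 58.24·0.7408·0.6717 = 28.981 kPa
FS = 30.856 / 28.981 = 1.065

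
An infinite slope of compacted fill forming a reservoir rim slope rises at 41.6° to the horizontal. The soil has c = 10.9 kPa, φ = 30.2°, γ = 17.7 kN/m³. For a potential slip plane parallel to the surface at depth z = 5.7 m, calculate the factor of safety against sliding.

For an infinite slope with a slip plane parallel to the surface (no pore pressure): FS = [c + γz cos²β tanφ] / [γz sinβ cosβ].
γz = 17.7·5.7 = 100.89 kN/m²
Numerator = 10.9 + 100.89·cos²41.6°·tan30.2° = 10.9 + 100.89·0.5592·0.5820 = 43.736 kPa
Denominator = 100.89·sin41.6°·cos41.6° = 100.89·0.6639·0.7478 = 50.090 kPa
FS = 43.736 / 50.090 = 0.873

FS = 0.87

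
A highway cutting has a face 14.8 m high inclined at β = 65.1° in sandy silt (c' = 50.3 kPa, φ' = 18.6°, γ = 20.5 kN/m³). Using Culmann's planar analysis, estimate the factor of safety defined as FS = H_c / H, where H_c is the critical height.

H_c = (4c'/γ) · sinβ cosφ' / [1 − cos(β − φ')]
    = (4·50.3/20.5) · sin65.1°·cos18.6° / [1 − cos46.5°]
    = 9.815 · 0.8597 / 0.3116 = 27.07 m
FS = H_c / H = 27.07 / 14.8 = 1.829

FS = 1.83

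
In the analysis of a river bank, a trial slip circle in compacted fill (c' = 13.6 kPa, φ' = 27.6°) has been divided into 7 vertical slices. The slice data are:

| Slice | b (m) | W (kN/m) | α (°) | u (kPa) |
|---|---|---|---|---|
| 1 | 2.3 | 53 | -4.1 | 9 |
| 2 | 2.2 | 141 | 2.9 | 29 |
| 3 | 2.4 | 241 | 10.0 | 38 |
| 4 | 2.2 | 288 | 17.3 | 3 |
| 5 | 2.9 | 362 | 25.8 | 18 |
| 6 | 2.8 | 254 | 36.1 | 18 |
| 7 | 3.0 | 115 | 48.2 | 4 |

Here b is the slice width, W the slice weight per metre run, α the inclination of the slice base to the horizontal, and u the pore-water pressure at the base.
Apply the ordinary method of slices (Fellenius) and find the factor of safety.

Ordinary method of slices: FS = Σ[c'·Δl_i + (W_i cosα_i − u_i·Δl_i)·tanφ'] / Σ W_i sinα_i, with Δl_i = b_i / cosα_i.
Slice 1: Δl = 2.3/cos(-4.1°) = 2.306 m; N'_1 = 53·cos(-4.1°) − 9·2.306 = 32.1; c'Δl = 31.36; W sinα = -3.8
Slice 2: Δl = 2.2/cos2.9° = 2.203 m; N'_2 = 141·cos2.9° − 29·2.203 = 76.9; c'Δl = 29.96; W sinα = 7.1
Slice 3: Δl = 2.4/cos10.0° = 2.437 m; N'_3 = 241·cos10.0° − 38·2.437 = 144.7; c'Δl = 33.14; W sinα = 41.8
Slice 4: Δl = 2.2/cos17.3° = 2.304 m; N'_4 = 288·cos17.3° − 3·2.304 = 268.1; c'Δl = 31.34; W sinα = 85.6
Slice 5: Δl = 2.9/cos25.8° = 3.221 m; N'_5 = 362·cos25.8° − 18·3.221 = 267.9; c'Δl = 43.81; W sinα = 157.6
Slice 6: Δl = 2.8/cos36.1° = 3.465 m; N'_6 = 254·cos36.1° − 18·3.465 = 142.9; c'Δl = 47.13; W sinα = 149.7
Slice 7: Δl = 3.0/cos48.2° = 4.501 m; N'_7 = 115·cos48.2° − 4·4.501 = 58.6; c'Δl = 61.21; W sinα = 85.7
Σc'Δl = 277.9 kN/m; ΣN' = 991.3 kN/m; ΣW sinα = 523.8 kN/m
Resisting = 277.9 + 991.3·tan27.6° = 277.9 + 518.2 = 796.2 kN/m
FS = 796.2 / 523.8 = 1.520

FS = 1.52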